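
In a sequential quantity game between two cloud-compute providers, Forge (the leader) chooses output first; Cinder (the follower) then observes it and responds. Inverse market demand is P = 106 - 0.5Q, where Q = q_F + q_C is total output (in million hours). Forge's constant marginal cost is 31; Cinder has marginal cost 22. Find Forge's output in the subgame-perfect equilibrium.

Solve by backward induction. Given q_F, the follower Cinder maximises π_C = (106 - (1/2)q_F - (1/2)q_C)q_C - 22q_C.
Follower FOC: 84 - (1/2)q_F - q_C = 0, so q_C(q_F) = (84 - (1/2)q_F).
Forge substitutes q_C(q_F) into its own profit: π_F = q_F(106 - (1/2)q_F - (84 - (1/2)q_F)/2) - 31q_F = (64 - (1/4)q_F)q_F - 31q_F.
Leader FOC: 33 - (1/2)q_F = 0, so q_F = 66.
Then q_C = (84 - (1/2)·66) = 51.

66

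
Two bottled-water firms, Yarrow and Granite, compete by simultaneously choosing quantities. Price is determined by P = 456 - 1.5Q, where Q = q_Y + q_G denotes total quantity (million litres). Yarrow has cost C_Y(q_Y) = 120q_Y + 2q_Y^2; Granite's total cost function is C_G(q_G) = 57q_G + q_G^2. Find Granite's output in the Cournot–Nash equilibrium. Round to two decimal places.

69.89

Yarrow's profit: π_Y = (456 - 1.5Q)q_Y - (120q_Y + 2q_Y²). Setting ∂π_Y/∂q_Y = 0: 336 - 7q_Y - (3/2)(q_G) = 0.
Granite's first-order condition: 399 - 5q_G - (3/2)(q_Y) = 0.
Best responses: q_Y = (336 - (3/2)q_G)/7, q_G = (399 - (3/2)q_Y)/5.
Substituting one into the other gives q_Y = 33.0229 and q_G = 69.8931.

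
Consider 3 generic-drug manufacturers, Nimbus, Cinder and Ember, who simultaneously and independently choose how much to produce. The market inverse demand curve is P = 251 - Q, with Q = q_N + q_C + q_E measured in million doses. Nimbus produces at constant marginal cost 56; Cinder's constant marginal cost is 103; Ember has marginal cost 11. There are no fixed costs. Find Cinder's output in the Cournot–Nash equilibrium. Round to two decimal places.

2.25

Nimbus's profit: π_N = (251 - Q)q_N - (56q_N). Setting ∂π_N/∂q_N = 0: 195 - 2q_N - (q_C + q_E) = 0.
Cinder's profit: π_C = (251 - Q)q_C - (103q_C). Setting ∂π_C/∂q_C = 0: 148 - 2q_C - (q_N + q_E) = 0.
Ember's first-order condition: 240 - 2q_E - (q_N + q_C) = 0.
Summing all 3 equations gives 583 − 4Q = 0, hence Q = 583/4.
Back-substituting: q_N = (195 − 583/4) = 197/4, q_C = (148 − 583/4) = 9/4, q_E = (240 − 583/4) = 377/4.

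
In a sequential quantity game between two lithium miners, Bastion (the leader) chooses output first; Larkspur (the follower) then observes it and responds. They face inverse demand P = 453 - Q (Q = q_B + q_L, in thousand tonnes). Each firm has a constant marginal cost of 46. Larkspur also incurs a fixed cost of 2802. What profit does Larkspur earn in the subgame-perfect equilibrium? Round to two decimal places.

The follower Larkspur best-responds to any q_B: π_L = (453 - Q)q_L - 46q_L.
Setting the follower's marginal profit to zero, 407 - q_B - 2q_L = 0, i.e. q_L = (407 - q_B)/2.
The leader anticipates this reaction. Substituting into P = 453 - Q gives P = 499/2 - (1/2)q_B, so π_B = (499/2 - (1/2)q_B)q_B - 46q_B.
Maximising: ∂π_B/∂q_B = 407/2 - q_B = 0, giving q_B = 407/2.
Then q_L = (407 - 407/2)/2 = 407/4.
Price P = 453 - 1221/4 = 591/4.
Larkspur's profit: (591/4 - 46)·(407/4) - 2802 = 7551.0625.

7551.06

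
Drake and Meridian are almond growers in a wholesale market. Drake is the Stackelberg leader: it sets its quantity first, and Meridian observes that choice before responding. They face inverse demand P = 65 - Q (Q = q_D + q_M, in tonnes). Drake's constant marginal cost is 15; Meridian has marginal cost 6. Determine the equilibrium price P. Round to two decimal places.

25.25

The follower Meridian best-responds to any q_D: π_M = (65 - Q)q_M - 6q_M.
Setting the follower's marginal profit to zero, 59 - q_D - 2q_M = 0, i.e. q_M = (59 - q_D)/2.
Drake substitutes q_M(q_D) into its own profit: π_D = q_D(65 - q_D - (59 - q_D)/2) - 15q_D = (71/2 - (1/2)q_D)q_D - 15q_D.
Maximising: ∂π_D/∂q_D = 41/2 - q_D = 0, giving q_D = 41/2.
Then q_M = (59 - 41/2)/2 = 77/4.
Total output Q = 159/4, so price P = 65 - 159/4 = 101/4.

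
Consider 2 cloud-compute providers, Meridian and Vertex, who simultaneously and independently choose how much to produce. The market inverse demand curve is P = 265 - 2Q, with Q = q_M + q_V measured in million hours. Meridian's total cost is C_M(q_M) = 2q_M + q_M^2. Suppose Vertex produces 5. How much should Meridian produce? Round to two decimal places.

42.17

With the rival's output fixed at 5, Meridian's profit is π_M = (265 - 2·5 - 2q_M)q_M - (2q_M + q_M²) = (255 - 2q_M)q_M - (2q_M + q_M²).
∂π_M/∂q_M = 253 - 6q_M = 0, so q_M = 253/6.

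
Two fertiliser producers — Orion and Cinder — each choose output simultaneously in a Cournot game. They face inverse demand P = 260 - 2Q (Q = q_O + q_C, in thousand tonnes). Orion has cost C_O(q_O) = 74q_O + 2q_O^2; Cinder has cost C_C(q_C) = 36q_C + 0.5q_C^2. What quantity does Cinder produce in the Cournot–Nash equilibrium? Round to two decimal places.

Orion's profit: π_O = (260 - 2Q)q_O - (74q_O + 2q_O²). Setting ∂π_O/∂q_O = 0: 186 - 8q_O - 2(q_C) = 0.
Cinder's first-order condition: 224 - 5q_C - 2(q_O) = 0.
Rearranging gives the reaction functions q_O = (186 - 2q_C)/8 and q_C = (224 - 2q_O)/5.
Solving the pair: q_O = 241/18, q_C = 355/9.

39.44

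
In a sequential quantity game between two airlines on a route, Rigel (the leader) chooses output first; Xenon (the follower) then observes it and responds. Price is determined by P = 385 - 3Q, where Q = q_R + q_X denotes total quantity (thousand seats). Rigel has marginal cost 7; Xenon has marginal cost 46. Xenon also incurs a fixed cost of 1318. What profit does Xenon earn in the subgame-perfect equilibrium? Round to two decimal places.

101.19

Solve by backward induction. Given q_R, the follower Xenon maximises π_X = (385 - 3q_R - 3q_X)q_X - 46q_X.
Follower FOC: 339 - 3q_R - 6q_X = 0, so q_X(q_R) = (339 - 3q_R)/6.
Rigel substitutes q_X(q_R) into its own profit: π_R = q_R(385 - 3q_R - (339 - 3q_R)/2) - 7q_R = (431/2 - (3/2)q_R)q_R - 7q_R.
Leader FOC: 417/2 - 3q_R = 0, so q_R = 139/2.
Then q_X = (339 - 3·(139/2))/6 = 87/4.
Price P = 385 - 3·(365/4) = 445/4.
Xenon's profit: (445/4 - 46)·(87/4) - 1318 = 1619/16.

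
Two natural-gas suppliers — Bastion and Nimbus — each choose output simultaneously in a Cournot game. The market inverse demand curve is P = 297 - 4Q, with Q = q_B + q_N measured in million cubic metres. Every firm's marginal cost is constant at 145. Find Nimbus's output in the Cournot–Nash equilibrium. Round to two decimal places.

12.67

A representative firm's profit is π_i = q_i(297 - 4Q) - 145q_i.
First-order condition (treating rivals' output as given): 152 - 8q_i - 4q_j = 0.
With identical firms every q_j equals q_i, so q_j = q_i and 152 = 12q_i, giving q_i = 38/3.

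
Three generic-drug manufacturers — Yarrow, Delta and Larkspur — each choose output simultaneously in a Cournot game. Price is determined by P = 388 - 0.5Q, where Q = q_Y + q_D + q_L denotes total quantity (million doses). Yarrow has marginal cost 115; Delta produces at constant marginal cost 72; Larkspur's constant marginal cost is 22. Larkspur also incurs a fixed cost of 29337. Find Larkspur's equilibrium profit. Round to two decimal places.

3048.13

Yarrow's profit: π_Y = (388 - 0.5Q)q_Y - (115q_Y). Setting ∂π_Y/∂q_Y = 0: 273 - q_Y - (1/2)(q_D + q_L) = 0.
Delta's first-order condition: 316 - q_D - (1/2)(q_Y + q_L) = 0.
Larkspur's first-order condition: 366 - q_L - (1/2)(q_Y + q_D) = 0.
Adding the 3 first-order conditions: 955 − 2Q = 0, so Q = 955/2.
Back-substituting: q_Y = (273 − 955/4)/(1/2) = 137/2, q_D = (316 − 955/4)/(1/2) = 309/2, q_L = (366 − 955/4)/(1/2) = 509/2.
Price P = 388 - (1/2)·(955/2) = 597/4.
Larkspur's profit: (597/4 - 22)·(509/2) - 29337 = 3048.1250.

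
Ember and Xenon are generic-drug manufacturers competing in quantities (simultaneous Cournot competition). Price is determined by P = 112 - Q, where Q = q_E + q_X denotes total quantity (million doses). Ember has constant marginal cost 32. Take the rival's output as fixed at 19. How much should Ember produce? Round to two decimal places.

30.50

With the rival's output fixed at 19, Ember's profit is π_E = (112 - 19 - q_E)q_E - (32q_E) = (93 - q_E)q_E - (32q_E).
∂π_E/∂q_E = 61 - 2q_E = 0, so q_E = 61/2.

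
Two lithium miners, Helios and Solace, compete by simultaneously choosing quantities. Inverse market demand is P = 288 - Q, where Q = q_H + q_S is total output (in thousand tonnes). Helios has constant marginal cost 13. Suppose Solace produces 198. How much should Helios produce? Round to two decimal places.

38.50

With the rival's output fixed at 198, Helios's profit is π_H = (288 - 198 - q_H)q_H - (13q_H) = (90 - q_H)q_H - (13q_H).
∂π_H/∂q_H = 77 - 2q_H = 0, so q_H = 77/2.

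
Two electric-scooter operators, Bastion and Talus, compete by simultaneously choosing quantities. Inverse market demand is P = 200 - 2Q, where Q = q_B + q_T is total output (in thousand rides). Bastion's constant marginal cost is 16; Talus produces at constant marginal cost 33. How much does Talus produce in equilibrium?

Bastion's profit: π_B = (200 - 2Q)q_B - (16q_B). Setting ∂π_B/∂q_B = 0: 184 - 4q_B - 2(q_T) = 0.
Talus's first-order condition: 167 - 4q_T - 2(q_B) = 0.
Best responses: q_B = (184 - 2q_T)/4, q_T = (167 - 2q_B)/4.
Solving the pair: q_B = 67/2, q_T = 25.

25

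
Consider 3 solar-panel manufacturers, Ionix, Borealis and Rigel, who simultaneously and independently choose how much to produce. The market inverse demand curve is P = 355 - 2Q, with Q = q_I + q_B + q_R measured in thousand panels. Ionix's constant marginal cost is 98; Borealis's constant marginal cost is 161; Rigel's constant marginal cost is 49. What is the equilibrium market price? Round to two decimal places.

Ionix's profit: π_I = (355 - 2Q)q_I - (98q_I). Setting ∂π_I/∂q_I = 0: 257 - 4q_I - 2(q_B + q_R) = 0.
Borealis's first-order condition: 194 - 4q_B - 2(q_I + q_R) = 0.
Rigel's profit: π_R = (355 - 2Q)q_R - (49q_R). Setting ∂π_R/∂q_R = 0: 306 - 4q_R - 2(q_I + q_B) = 0.
Adding the 3 conditions: 757 − 4Q − 4Q = 0, i.e. Q = 757/8.
Back-substituting: q_I = (257 − 757/4)/2 = 271/8, q_B = (194 − 757/4)/2 = 19/8, q_R = (306 − 757/4)/2 = 467/8.
Total output Q = 757/8, so price P = 355 - 2·(757/8) = 663/4.

165.75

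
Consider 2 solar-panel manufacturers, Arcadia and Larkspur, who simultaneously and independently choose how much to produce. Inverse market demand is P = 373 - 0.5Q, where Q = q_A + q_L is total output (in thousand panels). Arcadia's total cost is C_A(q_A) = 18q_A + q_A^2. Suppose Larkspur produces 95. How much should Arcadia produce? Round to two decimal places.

102.50

With the rival's output fixed at 95, Arcadia's profit is π_A = (373 - (1/2)·95 - (1/2)q_A)q_A - (18q_A + q_A²) = (651/2 - (1/2)q_A)q_A - (18q_A + q_A²).
∂π_A/∂q_A = 615/2 - 3q_A = 0, so q_A = 205/2.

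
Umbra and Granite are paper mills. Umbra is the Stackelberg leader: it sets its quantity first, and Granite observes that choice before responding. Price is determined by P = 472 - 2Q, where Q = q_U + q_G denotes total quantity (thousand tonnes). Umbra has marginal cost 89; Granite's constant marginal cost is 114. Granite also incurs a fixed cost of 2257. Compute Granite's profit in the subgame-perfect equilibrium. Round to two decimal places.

The follower Granite best-responds to any q_U: π_G = (472 - 2Q)q_G - 114q_G.
∂π_G/∂q_G = 358 - 2q_U - 4q_G = 0 gives the reaction function q_G = (358 - 2q_U)/4.
The leader anticipates this reaction. Substituting into P = 472 - 2Q gives P = 293 - q_U, so π_U = (293 - q_U)q_U - 89q_U.
Maximising: ∂π_U/∂q_U = 204 - 2q_U = 0, giving q_U = 102.
Then q_G = (358 - 2·102)/4 = 77/2.
Price P = 472 - 2·(281/2) = 191.
Granite's profit: (191 - 114)·(77/2) - 2257 = 1415/2.

707.50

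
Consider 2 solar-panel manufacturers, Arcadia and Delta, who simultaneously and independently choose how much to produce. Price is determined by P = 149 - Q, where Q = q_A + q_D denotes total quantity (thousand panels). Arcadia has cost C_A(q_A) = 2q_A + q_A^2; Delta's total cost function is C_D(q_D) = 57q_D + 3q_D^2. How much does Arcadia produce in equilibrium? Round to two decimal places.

Arcadia's profit: π_A = (149 - Q)q_A - (2q_A + q_A²). Setting ∂π_A/∂q_A = 0: 147 - 4q_A - (q_D) = 0.
Delta's first-order condition: 92 - 8q_D - (q_A) = 0.
Rearranging gives the reaction functions q_A = (147 - q_D)/4 and q_D = (92 - q_A)/8.
Solving the pair: q_A = 1084/31, q_D = 221/31.

34.97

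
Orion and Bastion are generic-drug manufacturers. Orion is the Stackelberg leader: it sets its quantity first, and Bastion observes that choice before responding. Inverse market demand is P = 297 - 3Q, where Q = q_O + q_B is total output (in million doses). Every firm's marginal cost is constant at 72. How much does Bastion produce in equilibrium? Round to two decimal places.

Solve by backward induction. Given q_O, the follower Bastion maximises π_B = (297 - 3q_O - 3q_B)q_B - 72q_B.
∂π_B/∂q_B = 225 - 3q_O - 6q_B = 0 gives the reaction function q_B = (225 - 3q_O)/6.
Orion substitutes q_B(q_O) into its own profit: π_O = q_O(297 - 3q_O - (225 - 3q_O)/2) - 72q_O = (369/2 - (3/2)q_O)q_O - 72q_O.
Maximising: ∂π_O/∂q_O = 225/2 - 3q_O = 0, giving q_O = 75/2.
Then q_B = (225 - 3·(75/2))/6 = 75/4.

18.75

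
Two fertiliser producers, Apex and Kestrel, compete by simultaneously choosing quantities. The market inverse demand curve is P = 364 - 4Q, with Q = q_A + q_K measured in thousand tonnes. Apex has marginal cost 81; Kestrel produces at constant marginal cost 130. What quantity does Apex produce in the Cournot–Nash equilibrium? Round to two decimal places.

Apex's profit: π_A = (364 - 4Q)q_A - (81q_A). Setting ∂π_A/∂q_A = 0: 283 - 8q_A - 4(q_K) = 0.
Kestrel's profit: π_K = (364 - 4Q)q_K - (130q_K). Setting ∂π_K/∂q_K = 0: 234 - 8q_K - 4(q_A) = 0.
Rearranging gives the reaction functions q_A = (283 - 4q_K)/8 and q_K = (234 - 4q_A)/8.
Solving the pair: q_A = 83/3, q_K = 185/12.

27.67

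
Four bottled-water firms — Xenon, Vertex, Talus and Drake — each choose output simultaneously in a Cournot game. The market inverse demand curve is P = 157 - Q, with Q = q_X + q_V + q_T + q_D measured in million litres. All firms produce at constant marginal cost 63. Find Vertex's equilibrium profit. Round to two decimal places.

353.44

A representative firm's profit is π_i = q_i(157 - Q) - 63q_i.
Setting ∂π_i/∂q_i = 0 with rivals' quantities fixed: 94 - 2q_i - Σ_{j≠i} q_j = 0.
With identical firms every q_j equals q_i, so Σ_{j≠i} q_j = 3q_i and 94 = 5q_i, giving q_i = 94/5.
Price P = 157 - 376/5 = 409/5.
Vertex's profit: (409/5 - 63)·(94/5) = 353.4400.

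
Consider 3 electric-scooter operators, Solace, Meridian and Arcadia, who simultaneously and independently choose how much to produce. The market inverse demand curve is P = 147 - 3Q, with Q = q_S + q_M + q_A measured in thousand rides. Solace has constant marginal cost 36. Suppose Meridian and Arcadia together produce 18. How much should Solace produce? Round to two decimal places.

9.50

With rivals' combined output fixed at 18, Solace's profit is π_S = (147 - 3·18 - 3q_S)q_S - (36q_S) = (93 - 3q_S)q_S - (36q_S).
∂π_S/∂q_S = 57 - 6q_S = 0, so q_S = 19/2.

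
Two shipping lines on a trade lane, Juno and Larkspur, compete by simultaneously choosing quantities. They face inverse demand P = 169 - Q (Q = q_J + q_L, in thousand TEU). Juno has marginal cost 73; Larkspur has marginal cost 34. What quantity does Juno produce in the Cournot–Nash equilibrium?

19

Juno's profit: π_J = (169 - Q)q_J - (73q_J). Setting ∂π_J/∂q_J = 0: 96 - 2q_J - (q_L) = 0.
Larkspur's profit: π_L = (169 - Q)q_L - (34q_L). Setting ∂π_L/∂q_L = 0: 135 - 2q_L - (q_J) = 0.
So q_J = (96 - q_L)/2 and q_L = (135 - q_J)/2.
Substituting one into the other gives q_J = 19 and q_L = 58.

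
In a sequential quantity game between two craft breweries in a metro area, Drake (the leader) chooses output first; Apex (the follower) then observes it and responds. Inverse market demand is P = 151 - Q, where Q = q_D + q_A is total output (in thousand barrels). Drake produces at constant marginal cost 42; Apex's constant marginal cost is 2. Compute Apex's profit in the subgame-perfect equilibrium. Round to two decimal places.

3277.56

Solve by backward induction. Given q_D, the follower Apex maximises π_A = (151 - q_D - q_A)q_A - 2q_A.
∂π_A/∂q_A = 149 - q_D - 2q_A = 0 gives the reaction function q_A = (149 - q_D)/2.
Drake substitutes q_A(q_D) into its own profit: π_D = q_D(151 - q_D - (149 - q_D)/2) - 42q_D = (153/2 - (1/2)q_D)q_D - 42q_D.
Maximising: ∂π_D/∂q_D = 69/2 - q_D = 0, giving q_D = 69/2.
Then q_A = (149 - 69/2)/2 = 229/4.
Price P = 151 - 367/4 = 237/4.
Apex's profit: (237/4 - 2)·(229/4) = 3277.5625.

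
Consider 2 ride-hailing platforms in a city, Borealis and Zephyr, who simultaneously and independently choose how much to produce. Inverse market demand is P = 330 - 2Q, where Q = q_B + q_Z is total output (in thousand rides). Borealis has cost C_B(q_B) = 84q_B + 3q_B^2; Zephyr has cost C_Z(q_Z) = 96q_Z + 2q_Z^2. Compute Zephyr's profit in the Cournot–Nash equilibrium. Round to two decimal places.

Borealis's profit: π_B = (330 - 2Q)q_B - (84q_B + 3q_B²). Setting ∂π_B/∂q_B = 0: 246 - 10q_B - 2(q_Z) = 0.
Zephyr's profit: π_Z = (330 - 2Q)q_Z - (96q_Z + 2q_Z²). Setting ∂π_Z/∂q_Z = 0: 234 - 8q_Z - 2(q_B) = 0.
Rearranging gives the reaction functions q_B = (246 - 2q_Z)/10 and q_Z = (234 - 2q_B)/8.
Solving the pair: q_B = 375/19, q_Z = 462/19.
Price P = 330 - 2·(837/19) = 241.8947.
Zephyr's profit: 241.8947·(462/19) - 96·(462/19) - 2(462/19)² = 2365.0305.

2365.03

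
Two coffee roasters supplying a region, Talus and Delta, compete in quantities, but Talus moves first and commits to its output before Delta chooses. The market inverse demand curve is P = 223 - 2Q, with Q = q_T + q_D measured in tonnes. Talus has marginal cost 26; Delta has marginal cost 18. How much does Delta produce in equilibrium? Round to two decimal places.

Solve by backward induction. Given q_T, the follower Delta maximises π_D = (223 - 2q_T - 2q_D)q_D - 18q_D.
Follower FOC: 205 - 2q_T - 4q_D = 0, so q_D(q_T) = (205 - 2q_T)/4.
The leader anticipates this reaction. Substituting into P = 223 - 2Q gives P = 241/2 - q_T, so π_T = (241/2 - q_T)q_T - 26q_T.
Leader FOC: 189/2 - 2q_T = 0, so q_T = 189/4.
Then q_D = (205 - 2·(189/4))/4 = 221/8.

27.63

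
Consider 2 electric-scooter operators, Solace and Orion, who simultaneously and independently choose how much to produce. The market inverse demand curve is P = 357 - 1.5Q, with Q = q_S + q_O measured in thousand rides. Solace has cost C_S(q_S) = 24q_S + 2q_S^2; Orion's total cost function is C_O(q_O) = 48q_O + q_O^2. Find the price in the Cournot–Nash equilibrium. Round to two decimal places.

225.78

Solace's profit: π_S = (357 - 1.5Q)q_S - (24q_S + 2q_S²). Setting ∂π_S/∂q_S = 0: 333 - 7q_S - (3/2)(q_O) = 0.
Orion's first-order condition: 309 - 5q_O - (3/2)(q_S) = 0.
Best responses: q_S = (333 - (3/2)q_O)/7, q_O = (309 - (3/2)q_S)/5.
Substituting one into the other gives q_S = 36.6870 and q_O = 50.7939.
Total output Q = 87.4809, so price P = 357 - (3/2)·87.4809 = 225.7786.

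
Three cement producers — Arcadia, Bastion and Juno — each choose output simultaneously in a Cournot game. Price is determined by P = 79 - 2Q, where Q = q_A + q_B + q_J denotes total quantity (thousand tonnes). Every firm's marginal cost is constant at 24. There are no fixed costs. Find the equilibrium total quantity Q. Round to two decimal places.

Each firm earns π_i = (79 - 2Q)q_i - 24q_i.
First-order condition (treating rivals' output as given): 55 - 4q_i - 2·Σ_{j≠i} q_j = 0.
With identical firms every q_j equals q_i, so Σ_{j≠i} q_j = 2q_i and 55 = 8q_i, giving q_i = 55/8.
Total output Q = 55/8 + 55/8 + 55/8 = 165/8.

20.63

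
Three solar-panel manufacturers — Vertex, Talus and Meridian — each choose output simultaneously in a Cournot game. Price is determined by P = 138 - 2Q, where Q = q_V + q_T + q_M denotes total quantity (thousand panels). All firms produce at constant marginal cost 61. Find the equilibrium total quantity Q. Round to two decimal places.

28.88

Each firm earns π_i = (138 - 2Q)q_i - 61q_i.
Setting ∂π_i/∂q_i = 0 with rivals' quantities fixed: 77 - 4q_i - 2·Σ_{j≠i} q_j = 0.
By symmetry each firm produces the same amount; substituting Σ_{j≠i} q_j = 2q_i yields q_i = 77/8.
Total output Q = 77/8 + 77/8 + 77/8 = 231/8.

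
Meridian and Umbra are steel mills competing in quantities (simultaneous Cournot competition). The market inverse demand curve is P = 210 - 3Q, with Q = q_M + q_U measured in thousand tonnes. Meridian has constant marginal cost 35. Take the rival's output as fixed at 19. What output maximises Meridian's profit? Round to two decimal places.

With the rival's output fixed at 19, Meridian's profit is π_M = (210 - 3·19 - 3q_M)q_M - (35q_M) = (153 - 3q_M)q_M - (35q_M).
∂π_M/∂q_M = 118 - 6q_M = 0, so q_M = 59/3.

19.67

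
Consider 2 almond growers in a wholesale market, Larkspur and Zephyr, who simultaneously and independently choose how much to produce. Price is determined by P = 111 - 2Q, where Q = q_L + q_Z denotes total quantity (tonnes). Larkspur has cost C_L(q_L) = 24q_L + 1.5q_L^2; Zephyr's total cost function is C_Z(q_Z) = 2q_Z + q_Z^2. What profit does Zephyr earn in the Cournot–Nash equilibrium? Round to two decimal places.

720.75

Larkspur's profit: π_L = (111 - 2Q)q_L - (24q_L + (3/2)q_L²). Setting ∂π_L/∂q_L = 0: 87 - 7q_L - 2(q_Z) = 0.
Zephyr's first-order condition: 109 - 6q_Z - 2(q_L) = 0.
So q_L = (87 - 2q_Z)/7 and q_Z = (109 - 2q_L)/6.
Substituting one into the other gives q_L = 8 and q_Z = 31/2.
Price P = 111 - 2·(47/2) = 64.
Zephyr's profit: 64·(31/2) - 2·(31/2) - (31/2)² = 720.7500.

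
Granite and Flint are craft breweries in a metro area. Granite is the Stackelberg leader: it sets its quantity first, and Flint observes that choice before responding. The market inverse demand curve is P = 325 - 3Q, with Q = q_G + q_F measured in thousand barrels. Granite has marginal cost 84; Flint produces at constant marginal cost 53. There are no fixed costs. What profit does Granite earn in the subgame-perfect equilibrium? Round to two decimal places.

Solve by backward induction. Given q_G, the follower Flint maximises π_F = (325 - 3q_G - 3q_F)q_F - 53q_F.
∂π_F/∂q_F = 272 - 3q_G - 6q_F = 0 gives the reaction function q_F = (272 - 3q_G)/6.
Granite substitutes q_F(q_G) into its own profit: π_G = q_G(325 - 3q_G - (272 - 3q_G)/2) - 84q_G = (189 - (3/2)q_G)q_G - 84q_G.
The leader's first-order condition 105 - 3q_G = 0 yields q_G = 35.
Then q_F = (272 - 3·35)/6 = 167/6.
Price P = 325 - 3·(377/6) = 273/2.
Granite's profit: (273/2 - 84)·35 = 1837.5000.

1837.50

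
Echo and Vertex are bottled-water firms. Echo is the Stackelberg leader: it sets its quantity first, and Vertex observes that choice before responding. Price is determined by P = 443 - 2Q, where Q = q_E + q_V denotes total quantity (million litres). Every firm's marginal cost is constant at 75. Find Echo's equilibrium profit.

8464

The follower Vertex best-responds to any q_E: π_V = (443 - 2Q)q_V - 75q_V.
Follower FOC: 368 - 2q_E - 4q_V = 0, so q_V(q_E) = (368 - 2q_E)/4.
The leader anticipates this reaction. Substituting into P = 443 - 2Q gives P = 259 - q_E, so π_E = (259 - q_E)q_E - 75q_E.
The leader's first-order condition 184 - 2q_E = 0 yields q_E = 92.
Then q_V = (368 - 2·92)/4 = 46.
Price P = 443 - 2·138 = 167.
Echo's profit: (167 - 75)·92 = 8464.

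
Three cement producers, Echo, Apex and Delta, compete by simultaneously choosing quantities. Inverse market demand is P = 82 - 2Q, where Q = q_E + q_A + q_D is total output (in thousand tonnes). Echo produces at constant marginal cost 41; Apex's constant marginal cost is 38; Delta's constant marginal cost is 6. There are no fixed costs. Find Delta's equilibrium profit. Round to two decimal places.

639.03

Echo's profit: π_E = (82 - 2Q)q_E - (41q_E). Setting ∂π_E/∂q_E = 0: 41 - 4q_E - 2(q_A + q_D) = 0.
Apex's first-order condition: 44 - 4q_A - 2(q_E + q_D) = 0.
Delta's profit: π_D = (82 - 2Q)q_D - (6q_D). Setting ∂π_D/∂q_D = 0: 76 - 4q_D - 2(q_E + q_A) = 0.
Adding the 3 first-order conditions: 161 − 8Q = 0, so Q = 161/8.
Back-substituting: q_E = (41 − 161/4)/2 = 3/8, q_A = (44 − 161/4)/2 = 15/8, q_D = (76 − 161/4)/2 = 143/8.
Price P = 82 - 2·(161/8) = 167/4.
Delta's profit: (167/4 - 6)·(143/8) = 639.0313.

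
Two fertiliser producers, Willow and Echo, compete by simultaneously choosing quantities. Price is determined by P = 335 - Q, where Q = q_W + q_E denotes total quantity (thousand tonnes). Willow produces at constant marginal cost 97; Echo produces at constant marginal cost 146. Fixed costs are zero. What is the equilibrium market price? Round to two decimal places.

Willow's profit: π_W = (335 - Q)q_W - (97q_W). Setting ∂π_W/∂q_W = 0: 238 - 2q_W - (q_E) = 0.
Echo's profit: π_E = (335 - Q)q_E - (146q_E). Setting ∂π_E/∂q_E = 0: 189 - 2q_E - (q_W) = 0.
Rearranging gives the reaction functions q_W = (238 - q_E)/2 and q_E = (189 - q_W)/2.
Solving the pair: q_W = 287/3, q_E = 140/3.
Total output Q = 427/3, so price P = 335 - 427/3 = 578/3.

192.67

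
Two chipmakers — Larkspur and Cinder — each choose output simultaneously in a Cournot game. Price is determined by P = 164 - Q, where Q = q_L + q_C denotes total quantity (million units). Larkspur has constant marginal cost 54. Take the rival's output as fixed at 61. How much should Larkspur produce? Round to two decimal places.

24.50

With the rival's output fixed at 61, Larkspur's profit is π_L = (164 - 61 - q_L)q_L - (54q_L) = (103 - q_L)q_L - (54q_L).
∂π_L/∂q_L = 49 - 2q_L = 0, so q_L = 49/2.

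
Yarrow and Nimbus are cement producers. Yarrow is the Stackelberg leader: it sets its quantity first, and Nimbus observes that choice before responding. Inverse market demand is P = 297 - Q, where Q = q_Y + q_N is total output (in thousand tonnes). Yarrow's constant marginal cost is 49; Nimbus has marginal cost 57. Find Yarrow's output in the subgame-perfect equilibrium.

The follower Nimbus best-responds to any q_Y: π_N = (297 - Q)q_N - 57q_N.
Setting the follower's marginal profit to zero, 240 - q_Y - 2q_N = 0, i.e. q_N = (240 - q_Y)/2.
The leader anticipates this reaction. Substituting into P = 297 - Q gives P = 177 - (1/2)q_Y, so π_Y = (177 - (1/2)q_Y)q_Y - 49q_Y.
Leader FOC: 128 - q_Y = 0, so q_Y = 128.
Then q_N = (240 - 128)/2 = 56.

128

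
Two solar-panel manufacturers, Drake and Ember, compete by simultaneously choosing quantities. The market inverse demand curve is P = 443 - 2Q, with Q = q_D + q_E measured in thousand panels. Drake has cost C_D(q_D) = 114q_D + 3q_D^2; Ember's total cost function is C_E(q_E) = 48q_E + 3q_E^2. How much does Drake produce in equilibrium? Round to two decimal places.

26.04

Drake's profit: π_D = (443 - 2Q)q_D - (114q_D + 3q_D²). Setting ∂π_D/∂q_D = 0: 329 - 10q_D - 2(q_E) = 0.
Ember's first-order condition: 395 - 10q_E - 2(q_D) = 0.
Rearranging gives the reaction functions q_D = (329 - 2q_E)/10 and q_E = (395 - 2q_D)/10.
Solving the pair: q_D = 625/24, q_E = 823/24.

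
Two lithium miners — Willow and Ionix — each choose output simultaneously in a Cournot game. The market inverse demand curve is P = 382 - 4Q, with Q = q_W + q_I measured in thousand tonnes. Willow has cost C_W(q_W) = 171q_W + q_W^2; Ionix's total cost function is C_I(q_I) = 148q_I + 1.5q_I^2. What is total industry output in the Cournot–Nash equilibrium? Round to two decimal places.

Willow's profit: π_W = (382 - 4Q)q_W - (171q_W + q_W²). Setting ∂π_W/∂q_W = 0: 211 - 10q_W - 4(q_I) = 0.
Ionix's first-order condition: 234 - 11q_I - 4(q_W) = 0.
Rearranging gives the reaction functions q_W = (211 - 4q_I)/10 and q_I = (234 - 4q_W)/11.
Solving the pair: q_W = 1385/94, q_I = 748/47.
Total output Q = 1385/94 + 748/47 = 30.6489.

30.65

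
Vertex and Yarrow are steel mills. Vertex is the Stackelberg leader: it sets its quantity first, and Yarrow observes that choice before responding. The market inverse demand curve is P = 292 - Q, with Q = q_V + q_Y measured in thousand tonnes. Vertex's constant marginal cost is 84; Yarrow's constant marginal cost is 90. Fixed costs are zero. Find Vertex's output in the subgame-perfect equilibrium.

The follower Yarrow best-responds to any q_V: π_Y = (292 - Q)q_Y - 90q_Y.
Follower FOC: 202 - q_V - 2q_Y = 0, so q_Y(q_V) = (202 - q_V)/2.
Vertex substitutes q_Y(q_V) into its own profit: π_V = q_V(292 - q_V - (202 - q_V)/2) - 84q_V = (191 - (1/2)q_V)q_V - 84q_V.
The leader's first-order condition 107 - q_V = 0 yields q_V = 107.
Then q_Y = (202 - 107)/2 = 95/2.

107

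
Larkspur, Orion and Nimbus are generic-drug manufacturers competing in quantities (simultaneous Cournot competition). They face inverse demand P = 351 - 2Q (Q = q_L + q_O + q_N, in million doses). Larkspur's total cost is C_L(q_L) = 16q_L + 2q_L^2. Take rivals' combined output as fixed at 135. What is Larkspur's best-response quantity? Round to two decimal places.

8.13

With rivals' combined output fixed at 135, Larkspur's profit is π_L = (351 - 2·135 - 2q_L)q_L - (16q_L + 2q_L²) = (81 - 2q_L)q_L - (16q_L + 2q_L²).
∂π_L/∂q_L = 65 - 8q_L = 0, so q_L = 65/8.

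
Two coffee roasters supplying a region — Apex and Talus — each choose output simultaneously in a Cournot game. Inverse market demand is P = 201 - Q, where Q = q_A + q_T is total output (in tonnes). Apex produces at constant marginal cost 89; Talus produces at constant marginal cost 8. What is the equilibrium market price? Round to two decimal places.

99.33

Apex's profit: π_A = (201 - Q)q_A - (89q_A). Setting ∂π_A/∂q_A = 0: 112 - 2q_A - (q_T) = 0.
Talus's first-order condition: 193 - 2q_T - (q_A) = 0.
Best responses: q_A = (112 - q_T)/2, q_T = (193 - q_A)/2.
Substituting one into the other gives q_A = 31/3 and q_T = 274/3.
Total output Q = 305/3, so price P = 201 - 305/3 = 298/3.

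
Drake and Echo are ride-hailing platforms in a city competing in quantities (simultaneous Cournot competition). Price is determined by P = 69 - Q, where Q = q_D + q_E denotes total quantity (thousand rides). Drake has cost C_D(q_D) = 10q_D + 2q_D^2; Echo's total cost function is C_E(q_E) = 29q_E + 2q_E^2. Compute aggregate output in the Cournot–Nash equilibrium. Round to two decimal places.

14.14

Drake's profit: π_D = (69 - Q)q_D - (10q_D + 2q_D²). Setting ∂π_D/∂q_D = 0: 59 - 6q_D - (q_E) = 0.
Echo's first-order condition: 40 - 6q_E - (q_D) = 0.
Rearranging gives the reaction functions q_D = (59 - q_E)/6 and q_E = (40 - q_D)/6.
Substituting one into the other gives q_D = 314/35 and q_E = 181/35.
Total output Q = 314/35 + 181/35 = 99/7.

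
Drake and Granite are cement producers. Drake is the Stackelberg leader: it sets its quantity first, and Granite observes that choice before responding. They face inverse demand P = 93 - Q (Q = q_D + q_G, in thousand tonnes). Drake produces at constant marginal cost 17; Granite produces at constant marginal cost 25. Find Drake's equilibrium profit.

882

The follower Granite best-responds to any q_D: π_G = (93 - Q)q_G - 25q_G.
Follower FOC: 68 - q_D - 2q_G = 0, so q_G(q_D) = (68 - q_D)/2.
Drake substitutes q_G(q_D) into its own profit: π_D = q_D(93 - q_D - (68 - q_D)/2) - 17q_D = (59 - (1/2)q_D)q_D - 17q_D.
Leader FOC: 42 - q_D = 0, so q_D = 42.
Then q_G = (68 - 42)/2 = 13.
Price P = 93 - 55 = 38.
Drake's profit: (38 - 17)·42 = 882.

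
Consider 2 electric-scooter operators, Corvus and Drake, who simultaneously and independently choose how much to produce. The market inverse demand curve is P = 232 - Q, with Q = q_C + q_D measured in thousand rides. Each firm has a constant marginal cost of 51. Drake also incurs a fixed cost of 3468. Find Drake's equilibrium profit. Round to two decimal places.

A representative firm's profit is π_i = q_i(232 - Q) - 51q_i.
Setting ∂π_i/∂q_i = 0 with rivals' quantities fixed: 181 - 2q_i - q_j = 0.
By symmetry each firm produces the same amount; substituting q_j = q_i yields q_i = 181/3.
Price P = 232 - 362/3 = 334/3.
Drake's profit: (334/3 - 51)·(181/3) - 3468 = 1549/9.

172.11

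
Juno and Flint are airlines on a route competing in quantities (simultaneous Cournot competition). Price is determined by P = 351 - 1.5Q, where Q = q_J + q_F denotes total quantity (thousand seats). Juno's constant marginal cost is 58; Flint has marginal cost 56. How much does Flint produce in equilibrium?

66

Juno's profit: π_J = (351 - 1.5Q)q_J - (58q_J). Setting ∂π_J/∂q_J = 0: 293 - 3q_J - (3/2)(q_F) = 0.
Flint's profit: π_F = (351 - 1.5Q)q_F - (56q_F). Setting ∂π_F/∂q_F = 0: 295 - 3q_F - (3/2)(q_J) = 0.
Best responses: q_J = (293 - (3/2)q_F)/3, q_F = (295 - (3/2)q_J)/3.
Solving the pair: q_J = 194/3, q_F = 66.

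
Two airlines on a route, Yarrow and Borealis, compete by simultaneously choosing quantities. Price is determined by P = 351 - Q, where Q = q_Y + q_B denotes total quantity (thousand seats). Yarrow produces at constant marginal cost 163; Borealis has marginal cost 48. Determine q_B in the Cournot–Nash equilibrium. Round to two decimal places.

139.33

Yarrow's profit: π_Y = (351 - Q)q_Y - (163q_Y). Setting ∂π_Y/∂q_Y = 0: 188 - 2q_Y - (q_B) = 0.
Borealis's profit: π_B = (351 - Q)q_B - (48q_B). Setting ∂π_B/∂q_B = 0: 303 - 2q_B - (q_Y) = 0.
Rearranging gives the reaction functions q_Y = (188 - q_B)/2 and q_B = (303 - q_Y)/2.
Substituting one into the other gives q_Y = 73/3 and q_B = 418/3.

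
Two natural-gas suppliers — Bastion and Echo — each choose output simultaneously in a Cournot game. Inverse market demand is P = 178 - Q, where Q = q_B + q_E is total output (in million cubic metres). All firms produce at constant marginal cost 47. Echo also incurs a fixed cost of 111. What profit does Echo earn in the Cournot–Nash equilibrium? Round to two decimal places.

Each firm earns π_i = (178 - Q)q_i - 47q_i.
Setting ∂π_i/∂q_i = 0 with rivals' quantities fixed: 131 - 2q_i - q_j = 0.
By symmetry each firm produces the same amount; substituting q_j = q_i yields q_i = 131/3.
Price P = 178 - 262/3 = 272/3.
Echo's profit: (272/3 - 47)·(131/3) - 111 = 1795.7778.

1795.78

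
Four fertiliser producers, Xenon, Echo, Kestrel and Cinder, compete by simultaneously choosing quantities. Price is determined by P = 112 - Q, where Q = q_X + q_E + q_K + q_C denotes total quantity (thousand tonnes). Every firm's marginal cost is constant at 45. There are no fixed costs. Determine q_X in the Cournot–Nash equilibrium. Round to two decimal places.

13.40

A representative firm's profit is π_i = q_i(112 - Q) - 45q_i.
First-order condition (treating rivals' output as given): 67 - 2q_i - Σ_{j≠i} q_j = 0.
By symmetry each firm produces the same amount; substituting Σ_{j≠i} q_j = 3q_i yields q_i = 67/5.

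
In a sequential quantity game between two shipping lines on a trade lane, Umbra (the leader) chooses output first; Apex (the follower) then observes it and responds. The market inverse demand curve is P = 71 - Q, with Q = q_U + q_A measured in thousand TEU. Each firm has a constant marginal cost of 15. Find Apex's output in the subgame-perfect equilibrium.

Solve by backward induction. Given q_U, the follower Apex maximises π_A = (71 - q_U - q_A)q_A - 15q_A.
Follower FOC: 56 - q_U - 2q_A = 0, so q_A(q_U) = (56 - q_U)/2.
Umbra substitutes q_A(q_U) into its own profit: π_U = q_U(71 - q_U - (56 - q_U)/2) - 15q_U = (43 - (1/2)q_U)q_U - 15q_U.
The leader's first-order condition 28 - q_U = 0 yields q_U = 28.
Then q_A = (56 - 28)/2 = 14.

14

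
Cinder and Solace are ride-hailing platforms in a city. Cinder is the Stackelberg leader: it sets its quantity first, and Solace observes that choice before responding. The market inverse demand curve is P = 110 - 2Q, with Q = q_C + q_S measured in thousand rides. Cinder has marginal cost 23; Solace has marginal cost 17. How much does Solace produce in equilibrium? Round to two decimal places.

13.13

Solve by backward induction. Given q_C, the follower Solace maximises π_S = (110 - 2q_C - 2q_S)q_S - 17q_S.
Setting the follower's marginal profit to zero, 93 - 2q_C - 4q_S = 0, i.e. q_S = (93 - 2q_C)/4.
Cinder substitutes q_S(q_C) into its own profit: π_C = q_C(110 - 2q_C - (93 - 2q_C)/2) - 23q_C = (127/2 - q_C)q_C - 23q_C.
Maximising: ∂π_C/∂q_C = 81/2 - 2q_C = 0, giving q_C = 81/4.
Then q_S = (93 - 2·(81/4))/4 = 105/8.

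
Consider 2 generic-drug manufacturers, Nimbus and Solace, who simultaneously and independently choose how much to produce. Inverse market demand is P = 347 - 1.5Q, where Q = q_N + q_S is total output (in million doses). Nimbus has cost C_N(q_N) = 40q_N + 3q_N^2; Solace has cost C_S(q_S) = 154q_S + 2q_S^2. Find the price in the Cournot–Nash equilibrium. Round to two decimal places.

Nimbus's profit: π_N = (347 - 1.5Q)q_N - (40q_N + 3q_N²). Setting ∂π_N/∂q_N = 0: 307 - 9q_N - (3/2)(q_S) = 0.
Solace's profit: π_S = (347 - 1.5Q)q_S - (154q_S + 2q_S²). Setting ∂π_S/∂q_S = 0: 193 - 7q_S - (3/2)(q_N) = 0.
Rearranging gives the reaction functions q_N = (307 - (3/2)q_S)/9 and q_S = (193 - (3/2)q_N)/7.
Solving the pair: q_N = 30.6091, q_S = 1702/81.
Total output Q = 51.6214, so price P = 347 - (3/2)·51.6214 = 269.5679.

269.57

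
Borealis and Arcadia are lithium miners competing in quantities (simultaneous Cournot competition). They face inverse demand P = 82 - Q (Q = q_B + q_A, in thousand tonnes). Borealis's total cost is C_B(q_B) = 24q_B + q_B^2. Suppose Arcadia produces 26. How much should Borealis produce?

8

With the rival's output fixed at 26, Borealis's profit is π_B = (82 - 26 - q_B)q_B - (24q_B + q_B²) = (56 - q_B)q_B - (24q_B + q_B²).
∂π_B/∂q_B = 32 - 4q_B = 0, so q_B = 8.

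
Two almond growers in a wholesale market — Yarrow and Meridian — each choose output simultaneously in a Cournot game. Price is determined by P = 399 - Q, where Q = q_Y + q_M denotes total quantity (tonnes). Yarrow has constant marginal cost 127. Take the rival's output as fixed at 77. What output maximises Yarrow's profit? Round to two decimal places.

97.50

With the rival's output fixed at 77, Yarrow's profit is π_Y = (399 - 77 - q_Y)q_Y - (127q_Y) = (322 - q_Y)q_Y - (127q_Y).
∂π_Y/∂q_Y = 195 - 2q_Y = 0, so q_Y = 195/2.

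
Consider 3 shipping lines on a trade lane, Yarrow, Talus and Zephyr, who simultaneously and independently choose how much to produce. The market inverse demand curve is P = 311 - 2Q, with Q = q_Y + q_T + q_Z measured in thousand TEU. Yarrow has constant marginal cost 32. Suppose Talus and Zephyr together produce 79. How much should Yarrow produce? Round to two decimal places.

With rivals' combined output fixed at 79, Yarrow's profit is π_Y = (311 - 2·79 - 2q_Y)q_Y - (32q_Y) = (153 - 2q_Y)q_Y - (32q_Y).
∂π_Y/∂q_Y = 121 - 4q_Y = 0, so q_Y = 121/4.

30.25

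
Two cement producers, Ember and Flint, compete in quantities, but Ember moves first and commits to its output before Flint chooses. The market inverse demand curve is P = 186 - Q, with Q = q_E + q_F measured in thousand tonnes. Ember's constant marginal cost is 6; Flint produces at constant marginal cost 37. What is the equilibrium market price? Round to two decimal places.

The follower Flint best-responds to any q_E: π_F = (186 - Q)q_F - 37q_F.
Setting the follower's marginal profit to zero, 149 - q_E - 2q_F = 0, i.e. q_F = (149 - q_E)/2.
Ember substitutes q_F(q_E) into its own profit: π_E = q_E(186 - q_E - (149 - q_E)/2) - 6q_E = (223/2 - (1/2)q_E)q_E - 6q_E.
The leader's first-order condition 211/2 - q_E = 0 yields q_E = 211/2.
Then q_F = (149 - 211/2)/2 = 87/4.
Total output Q = 509/4, so price P = 186 - 509/4 = 235/4.

58.75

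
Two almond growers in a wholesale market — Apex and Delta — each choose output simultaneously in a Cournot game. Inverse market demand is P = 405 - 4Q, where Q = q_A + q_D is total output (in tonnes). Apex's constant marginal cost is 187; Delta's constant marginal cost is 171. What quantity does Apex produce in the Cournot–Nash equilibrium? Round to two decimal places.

Apex's profit: π_A = (405 - 4Q)q_A - (187q_A). Setting ∂π_A/∂q_A = 0: 218 - 8q_A - 4(q_D) = 0.
Delta's profit: π_D = (405 - 4Q)q_D - (171q_D). Setting ∂π_D/∂q_D = 0: 234 - 8q_D - 4(q_A) = 0.
Best responses: q_A = (218 - 4q_D)/8, q_D = (234 - 4q_A)/8.
Substituting one into the other gives q_A = 101/6 and q_D = 125/6.

16.83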